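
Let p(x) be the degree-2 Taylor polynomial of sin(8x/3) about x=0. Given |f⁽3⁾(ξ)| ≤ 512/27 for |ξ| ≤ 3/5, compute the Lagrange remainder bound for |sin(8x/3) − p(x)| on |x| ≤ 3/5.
256/375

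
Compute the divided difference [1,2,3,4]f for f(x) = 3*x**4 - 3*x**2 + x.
30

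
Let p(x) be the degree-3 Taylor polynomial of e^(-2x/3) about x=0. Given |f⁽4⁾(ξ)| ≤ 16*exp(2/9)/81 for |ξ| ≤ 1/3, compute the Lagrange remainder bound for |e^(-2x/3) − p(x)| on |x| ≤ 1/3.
2*exp(2/9)/19683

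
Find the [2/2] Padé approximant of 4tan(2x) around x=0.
8*x/(1 - 4*x**2/3)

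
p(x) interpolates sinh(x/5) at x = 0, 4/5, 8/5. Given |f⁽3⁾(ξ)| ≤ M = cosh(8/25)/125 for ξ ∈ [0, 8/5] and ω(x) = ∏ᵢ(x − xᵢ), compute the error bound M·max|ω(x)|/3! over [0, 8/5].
64*sqrt(3)*cosh(8/25)/421875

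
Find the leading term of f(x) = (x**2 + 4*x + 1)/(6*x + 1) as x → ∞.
x/6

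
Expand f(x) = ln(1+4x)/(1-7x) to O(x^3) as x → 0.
4*x + 20*x**2 + O(x**3)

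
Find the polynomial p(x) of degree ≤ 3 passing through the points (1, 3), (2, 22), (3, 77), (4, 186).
3*x**3 - 2*x + 2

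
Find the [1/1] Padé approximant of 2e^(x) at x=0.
(x + 2)/(1 - x/2)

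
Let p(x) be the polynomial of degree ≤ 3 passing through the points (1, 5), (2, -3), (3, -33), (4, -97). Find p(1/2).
9/2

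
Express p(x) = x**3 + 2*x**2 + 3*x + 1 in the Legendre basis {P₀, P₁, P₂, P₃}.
(5/3)P₀ + (18/5)P₁ + (4/3)P₂ + (2/5)P₃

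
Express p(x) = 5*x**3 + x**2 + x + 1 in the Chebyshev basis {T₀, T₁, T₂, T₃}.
(3/2)T₀ + (19/4)T₁ + (1/2)T₂ + (5/4)T₃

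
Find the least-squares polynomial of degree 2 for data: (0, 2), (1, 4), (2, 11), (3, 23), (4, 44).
82/35 + (-139/70)x + (43/14)x²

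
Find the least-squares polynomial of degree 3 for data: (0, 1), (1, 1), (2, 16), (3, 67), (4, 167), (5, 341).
59/63 + (-533/378)x + (-100/63)x² + (167/54)x³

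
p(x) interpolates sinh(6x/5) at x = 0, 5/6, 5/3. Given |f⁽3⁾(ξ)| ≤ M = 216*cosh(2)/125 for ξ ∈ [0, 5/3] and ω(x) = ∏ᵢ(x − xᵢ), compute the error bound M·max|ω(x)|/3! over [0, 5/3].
sqrt(3)*cosh(2)/27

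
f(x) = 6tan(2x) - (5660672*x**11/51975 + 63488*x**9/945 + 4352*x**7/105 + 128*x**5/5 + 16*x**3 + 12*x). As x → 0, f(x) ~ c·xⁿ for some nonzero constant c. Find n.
13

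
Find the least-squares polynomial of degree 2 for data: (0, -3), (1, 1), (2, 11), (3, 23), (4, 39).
-23/7 + (111/35)x + (13/7)x²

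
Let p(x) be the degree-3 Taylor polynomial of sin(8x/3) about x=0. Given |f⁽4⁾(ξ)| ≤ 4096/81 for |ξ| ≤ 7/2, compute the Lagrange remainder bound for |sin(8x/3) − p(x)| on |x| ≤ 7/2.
76832/243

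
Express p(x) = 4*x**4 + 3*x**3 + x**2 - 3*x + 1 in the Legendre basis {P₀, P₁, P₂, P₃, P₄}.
(32/15)P₀ + (-6/5)P₁ + (62/21)P₂ + (6/5)P₃ + (32/35)P₄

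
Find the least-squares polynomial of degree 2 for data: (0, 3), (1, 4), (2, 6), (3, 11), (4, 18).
22/7 + (-41/70)x + (15/14)x²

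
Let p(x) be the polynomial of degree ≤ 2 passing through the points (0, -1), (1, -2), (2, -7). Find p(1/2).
-1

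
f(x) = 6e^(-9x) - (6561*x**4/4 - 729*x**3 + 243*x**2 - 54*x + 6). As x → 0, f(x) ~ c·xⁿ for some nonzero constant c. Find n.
5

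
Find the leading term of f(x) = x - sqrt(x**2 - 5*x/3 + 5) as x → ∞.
5/6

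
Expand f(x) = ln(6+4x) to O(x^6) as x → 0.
log(6) + 2*x/3 - 2*x**2/9 + 8*x**3/81 - 4*x**4/81 + 32*x**5/1215 + O(x**6)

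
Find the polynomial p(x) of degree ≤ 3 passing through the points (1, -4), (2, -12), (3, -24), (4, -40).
-2*x**2 - 2*x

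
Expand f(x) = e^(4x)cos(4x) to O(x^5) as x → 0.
1 + 4*x - 64*x**3/3 - 128*x**4/3 + O(x**5)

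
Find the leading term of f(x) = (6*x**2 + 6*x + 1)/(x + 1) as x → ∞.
6*x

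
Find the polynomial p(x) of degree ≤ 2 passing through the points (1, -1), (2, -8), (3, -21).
-3*x**2 + 2*x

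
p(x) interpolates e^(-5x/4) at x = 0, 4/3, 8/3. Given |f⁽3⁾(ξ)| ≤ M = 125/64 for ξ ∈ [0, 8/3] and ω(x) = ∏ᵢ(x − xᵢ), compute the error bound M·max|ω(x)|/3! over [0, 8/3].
125*sqrt(3)/729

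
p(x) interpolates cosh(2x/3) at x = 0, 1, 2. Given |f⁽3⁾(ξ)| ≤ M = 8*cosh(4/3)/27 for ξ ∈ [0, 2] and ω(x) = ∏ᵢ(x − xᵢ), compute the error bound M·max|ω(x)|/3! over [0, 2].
8*sqrt(3)*cosh(4/3)/729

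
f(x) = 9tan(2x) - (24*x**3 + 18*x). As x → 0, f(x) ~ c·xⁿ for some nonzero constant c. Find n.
5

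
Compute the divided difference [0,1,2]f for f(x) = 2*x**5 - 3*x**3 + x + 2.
21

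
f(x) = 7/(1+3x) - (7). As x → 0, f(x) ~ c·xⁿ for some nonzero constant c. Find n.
1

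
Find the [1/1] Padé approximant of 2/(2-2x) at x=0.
1/(1 - x)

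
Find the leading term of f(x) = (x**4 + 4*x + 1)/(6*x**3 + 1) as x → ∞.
x/6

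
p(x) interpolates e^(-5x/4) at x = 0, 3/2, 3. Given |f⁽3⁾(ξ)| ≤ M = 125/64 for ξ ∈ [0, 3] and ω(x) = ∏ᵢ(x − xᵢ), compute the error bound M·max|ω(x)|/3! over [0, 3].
125*sqrt(3)/512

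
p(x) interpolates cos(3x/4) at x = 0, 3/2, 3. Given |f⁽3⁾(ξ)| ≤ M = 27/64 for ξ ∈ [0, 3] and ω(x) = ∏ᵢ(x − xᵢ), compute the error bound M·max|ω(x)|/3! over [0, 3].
27*sqrt(3)/512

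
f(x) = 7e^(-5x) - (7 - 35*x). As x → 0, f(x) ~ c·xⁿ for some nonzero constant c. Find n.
2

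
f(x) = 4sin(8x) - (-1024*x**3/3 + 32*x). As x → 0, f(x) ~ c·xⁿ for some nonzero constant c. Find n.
5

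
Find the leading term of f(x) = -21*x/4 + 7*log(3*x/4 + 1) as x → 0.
-63*x**2/32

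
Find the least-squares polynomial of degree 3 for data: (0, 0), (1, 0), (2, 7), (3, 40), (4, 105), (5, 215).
37/126 + (-2101/756)x + (-121/252)x² + (52/27)x³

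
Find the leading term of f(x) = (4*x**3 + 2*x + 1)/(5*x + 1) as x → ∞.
4*x**2/5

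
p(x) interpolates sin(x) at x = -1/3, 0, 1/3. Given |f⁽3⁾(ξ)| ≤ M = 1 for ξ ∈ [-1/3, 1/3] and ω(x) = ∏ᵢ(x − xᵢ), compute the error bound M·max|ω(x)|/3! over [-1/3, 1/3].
sqrt(3)/729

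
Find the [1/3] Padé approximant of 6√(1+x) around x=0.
(21*x/4 + 6)/(x**3/64 - x**2/16 + 3*x/8 + 1)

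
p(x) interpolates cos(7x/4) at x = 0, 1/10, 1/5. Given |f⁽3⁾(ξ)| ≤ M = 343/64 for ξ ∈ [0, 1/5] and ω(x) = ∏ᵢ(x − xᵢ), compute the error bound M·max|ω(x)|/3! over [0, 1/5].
343*sqrt(3)/1728000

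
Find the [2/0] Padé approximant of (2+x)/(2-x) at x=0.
x**2/2 + x + 1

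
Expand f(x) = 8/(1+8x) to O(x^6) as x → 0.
8 - 64*x + 512*x**2 - 4096*x**3 + 32768*x**4 - 262144*x**5 + O(x**6)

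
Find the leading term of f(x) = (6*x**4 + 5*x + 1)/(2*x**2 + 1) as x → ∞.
3*x**2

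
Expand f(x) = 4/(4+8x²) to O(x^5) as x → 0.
1 - 2*x**2 + 4*x**4 + O(x**5)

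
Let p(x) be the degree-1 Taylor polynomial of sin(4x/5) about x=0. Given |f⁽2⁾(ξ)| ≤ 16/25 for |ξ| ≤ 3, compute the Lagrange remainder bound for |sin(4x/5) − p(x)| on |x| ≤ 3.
72/25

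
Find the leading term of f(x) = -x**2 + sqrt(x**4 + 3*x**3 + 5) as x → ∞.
3*x/2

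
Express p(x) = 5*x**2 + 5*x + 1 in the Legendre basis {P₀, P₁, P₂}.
(8/3)P₀ + (5)P₁ + (10/3)P₂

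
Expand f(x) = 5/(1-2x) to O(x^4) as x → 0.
5 + 10*x + 20*x**2 + 40*x**3 + O(x**4)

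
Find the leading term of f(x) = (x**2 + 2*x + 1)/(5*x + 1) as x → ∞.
x/5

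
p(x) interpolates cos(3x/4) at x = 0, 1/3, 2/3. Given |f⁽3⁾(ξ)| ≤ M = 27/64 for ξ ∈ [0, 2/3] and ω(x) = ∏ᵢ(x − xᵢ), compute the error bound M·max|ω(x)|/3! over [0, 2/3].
sqrt(3)/1728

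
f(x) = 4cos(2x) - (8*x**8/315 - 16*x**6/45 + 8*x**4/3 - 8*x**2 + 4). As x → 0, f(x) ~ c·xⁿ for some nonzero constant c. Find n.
10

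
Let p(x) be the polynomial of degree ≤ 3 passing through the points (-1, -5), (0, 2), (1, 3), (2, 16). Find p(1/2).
17/8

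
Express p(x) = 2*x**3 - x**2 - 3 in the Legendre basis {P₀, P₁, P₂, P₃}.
(-10/3)P₀ + (6/5)P₁ + (-2/3)P₂ + (4/5)P₃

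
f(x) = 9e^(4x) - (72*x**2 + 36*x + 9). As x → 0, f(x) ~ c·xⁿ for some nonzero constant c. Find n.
3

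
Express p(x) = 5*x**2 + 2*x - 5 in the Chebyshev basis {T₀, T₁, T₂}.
(-5/2)T₀ + (2)T₁ + (5/2)T₂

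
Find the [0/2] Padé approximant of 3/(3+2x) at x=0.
1/(2*x/3 + 1)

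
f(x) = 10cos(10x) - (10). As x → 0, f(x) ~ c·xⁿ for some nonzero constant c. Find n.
2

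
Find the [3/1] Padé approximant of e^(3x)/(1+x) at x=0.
(9*x**3/32 + 9*x**2/8 + 21*x/16 + 1)/(1 - 11*x/16)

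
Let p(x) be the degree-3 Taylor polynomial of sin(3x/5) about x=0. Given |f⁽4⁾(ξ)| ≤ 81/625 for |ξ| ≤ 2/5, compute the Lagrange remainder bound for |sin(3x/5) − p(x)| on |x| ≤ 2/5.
54/390625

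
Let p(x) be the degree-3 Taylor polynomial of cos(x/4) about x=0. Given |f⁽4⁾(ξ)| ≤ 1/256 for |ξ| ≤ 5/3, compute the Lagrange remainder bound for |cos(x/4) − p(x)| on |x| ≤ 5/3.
625/497664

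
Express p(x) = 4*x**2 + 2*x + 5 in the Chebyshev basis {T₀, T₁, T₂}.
(7)T₀ + (2)T₁ + (2)T₂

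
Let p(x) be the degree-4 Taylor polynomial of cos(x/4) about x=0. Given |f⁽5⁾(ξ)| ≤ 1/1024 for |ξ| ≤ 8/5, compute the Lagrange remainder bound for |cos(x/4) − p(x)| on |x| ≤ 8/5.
4/46875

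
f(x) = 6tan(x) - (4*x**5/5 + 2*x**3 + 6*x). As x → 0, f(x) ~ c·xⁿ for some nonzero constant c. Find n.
7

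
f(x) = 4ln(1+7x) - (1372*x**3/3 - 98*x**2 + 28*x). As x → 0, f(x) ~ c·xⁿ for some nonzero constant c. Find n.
4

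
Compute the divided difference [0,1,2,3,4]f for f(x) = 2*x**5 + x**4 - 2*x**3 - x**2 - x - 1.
21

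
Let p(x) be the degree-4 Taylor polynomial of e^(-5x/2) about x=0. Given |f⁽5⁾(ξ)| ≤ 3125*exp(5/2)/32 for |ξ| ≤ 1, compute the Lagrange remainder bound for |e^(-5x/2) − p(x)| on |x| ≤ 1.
625*exp(5/2)/768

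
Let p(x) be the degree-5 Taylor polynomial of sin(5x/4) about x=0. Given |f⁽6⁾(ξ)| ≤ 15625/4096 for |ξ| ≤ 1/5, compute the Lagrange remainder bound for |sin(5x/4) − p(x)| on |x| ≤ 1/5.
1/2949120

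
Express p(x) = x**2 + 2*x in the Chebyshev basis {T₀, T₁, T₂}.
(1/2)T₀ + (2)T₁ + (1/2)T₂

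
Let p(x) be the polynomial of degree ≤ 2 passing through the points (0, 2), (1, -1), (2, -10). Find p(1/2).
5/4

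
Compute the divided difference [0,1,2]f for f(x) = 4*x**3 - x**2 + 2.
11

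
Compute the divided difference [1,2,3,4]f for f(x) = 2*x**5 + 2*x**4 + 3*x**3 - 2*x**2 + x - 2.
153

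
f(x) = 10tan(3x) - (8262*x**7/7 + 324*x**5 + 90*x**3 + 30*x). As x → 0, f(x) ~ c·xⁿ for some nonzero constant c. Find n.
9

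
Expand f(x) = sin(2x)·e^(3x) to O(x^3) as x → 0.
2*x + 6*x**2 + O(x**3)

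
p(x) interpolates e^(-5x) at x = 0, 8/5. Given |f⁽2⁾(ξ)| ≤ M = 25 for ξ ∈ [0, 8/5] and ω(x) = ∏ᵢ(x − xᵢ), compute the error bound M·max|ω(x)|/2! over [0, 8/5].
8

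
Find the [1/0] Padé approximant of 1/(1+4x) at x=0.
1 - 4*x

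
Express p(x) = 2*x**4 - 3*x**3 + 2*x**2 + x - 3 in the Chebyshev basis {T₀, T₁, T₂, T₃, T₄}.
(-5/4)T₀ + (-5/4)T₁ + (2)T₂ + (-3/4)T₃ + (1/4)T₄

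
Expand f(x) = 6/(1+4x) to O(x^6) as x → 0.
6 - 24*x + 96*x**2 - 384*x**3 + 1536*x**4 - 6144*x**5 + O(x**6)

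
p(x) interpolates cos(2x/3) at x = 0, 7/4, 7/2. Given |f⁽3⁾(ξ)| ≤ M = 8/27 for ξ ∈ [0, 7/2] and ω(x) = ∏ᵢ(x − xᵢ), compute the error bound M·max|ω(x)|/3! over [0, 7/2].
343*sqrt(3)/5832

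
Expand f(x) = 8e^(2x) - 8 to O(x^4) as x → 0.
16*x + 16*x**2 + 32*x**3/3 + O(x**4)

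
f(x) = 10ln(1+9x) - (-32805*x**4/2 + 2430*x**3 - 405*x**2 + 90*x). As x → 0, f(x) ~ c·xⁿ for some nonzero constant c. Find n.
5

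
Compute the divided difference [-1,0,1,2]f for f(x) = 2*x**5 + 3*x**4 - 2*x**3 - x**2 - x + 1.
14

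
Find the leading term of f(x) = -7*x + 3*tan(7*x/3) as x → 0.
343*x**3/27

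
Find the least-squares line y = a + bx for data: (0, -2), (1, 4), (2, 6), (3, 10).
a = -6/5, b = 19/5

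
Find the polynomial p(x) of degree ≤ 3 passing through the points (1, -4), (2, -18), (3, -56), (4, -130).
-2*x**3 - 2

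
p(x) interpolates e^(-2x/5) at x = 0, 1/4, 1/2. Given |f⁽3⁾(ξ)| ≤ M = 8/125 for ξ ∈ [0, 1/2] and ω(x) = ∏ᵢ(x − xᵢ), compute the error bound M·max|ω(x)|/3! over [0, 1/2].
sqrt(3)/27000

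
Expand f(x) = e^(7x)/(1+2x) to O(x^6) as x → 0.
1 + 5*x + 29*x**2/2 + 169*x**3/6 + 1049*x**4/24 + 6317*x**5/120 + O(x**6)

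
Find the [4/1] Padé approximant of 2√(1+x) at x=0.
(3*x**4/320 - x**3/20 + 9*x**2/20 + 12*x/5 + 2)/(7*x/10 + 1)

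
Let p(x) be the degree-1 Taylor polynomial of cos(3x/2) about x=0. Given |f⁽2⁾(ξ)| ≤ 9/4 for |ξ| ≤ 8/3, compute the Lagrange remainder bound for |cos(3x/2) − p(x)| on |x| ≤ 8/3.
8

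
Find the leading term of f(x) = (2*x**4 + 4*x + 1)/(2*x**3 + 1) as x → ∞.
x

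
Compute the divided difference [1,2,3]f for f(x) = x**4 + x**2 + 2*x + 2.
26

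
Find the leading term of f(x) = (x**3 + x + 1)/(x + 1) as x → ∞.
x**2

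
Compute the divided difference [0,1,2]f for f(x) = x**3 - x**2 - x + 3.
2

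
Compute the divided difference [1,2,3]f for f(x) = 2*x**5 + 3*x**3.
198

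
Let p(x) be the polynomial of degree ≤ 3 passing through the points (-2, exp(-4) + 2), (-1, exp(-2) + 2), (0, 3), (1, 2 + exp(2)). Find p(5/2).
(-35 + 135*exp(2) + (-157 + 105*exp(2))*exp(4))*exp(-4)/16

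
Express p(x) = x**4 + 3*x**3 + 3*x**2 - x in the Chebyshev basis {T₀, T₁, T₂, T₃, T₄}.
(15/8)T₀ + (5/4)T₁ + (2)T₂ + (3/4)T₃ + (1/8)T₄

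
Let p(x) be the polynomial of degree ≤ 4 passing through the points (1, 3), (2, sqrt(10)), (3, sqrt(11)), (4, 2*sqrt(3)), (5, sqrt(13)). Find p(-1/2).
-693*sqrt(10)/32 - 385*sqrt(3)/16 + 315*sqrt(13)/128 + 3465/128 + 1485*sqrt(11)/64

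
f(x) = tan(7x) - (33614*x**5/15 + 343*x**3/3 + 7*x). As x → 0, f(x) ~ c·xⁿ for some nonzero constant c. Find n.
7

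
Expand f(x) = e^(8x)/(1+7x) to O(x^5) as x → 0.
1 + x + 25*x**2 - 269*x**3/3 + 2395*x**4/3 + O(x**5)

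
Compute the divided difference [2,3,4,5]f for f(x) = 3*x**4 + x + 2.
42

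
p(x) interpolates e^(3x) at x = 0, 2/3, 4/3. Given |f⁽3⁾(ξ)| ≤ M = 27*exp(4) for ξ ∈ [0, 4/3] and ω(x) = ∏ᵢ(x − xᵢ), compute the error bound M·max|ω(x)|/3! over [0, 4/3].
8*sqrt(3)*exp(4)/27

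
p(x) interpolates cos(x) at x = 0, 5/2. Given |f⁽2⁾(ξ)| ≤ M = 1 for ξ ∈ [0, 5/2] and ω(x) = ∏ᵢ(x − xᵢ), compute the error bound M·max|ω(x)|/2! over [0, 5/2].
25/32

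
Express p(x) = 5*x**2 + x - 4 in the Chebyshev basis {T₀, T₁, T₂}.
(-3/2)T₀ + T₁ + (5/2)T₂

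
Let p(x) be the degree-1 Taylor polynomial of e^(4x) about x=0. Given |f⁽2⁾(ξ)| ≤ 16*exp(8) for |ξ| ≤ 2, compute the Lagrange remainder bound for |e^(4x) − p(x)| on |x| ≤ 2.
32*exp(8)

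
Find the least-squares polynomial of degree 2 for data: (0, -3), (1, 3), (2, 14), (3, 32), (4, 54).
-106/35 + (221/70)x + (39/14)x²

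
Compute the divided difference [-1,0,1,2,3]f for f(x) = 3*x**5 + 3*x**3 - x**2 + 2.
15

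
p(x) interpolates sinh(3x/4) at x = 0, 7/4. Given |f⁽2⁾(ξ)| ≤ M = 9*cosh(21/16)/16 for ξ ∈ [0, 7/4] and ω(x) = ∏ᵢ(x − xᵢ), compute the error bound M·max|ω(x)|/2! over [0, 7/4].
441*cosh(21/16)/2048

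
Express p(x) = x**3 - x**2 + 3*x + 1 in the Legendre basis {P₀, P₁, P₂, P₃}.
(2/3)P₀ + (18/5)P₁ + (-2/3)P₂ + (2/5)P₃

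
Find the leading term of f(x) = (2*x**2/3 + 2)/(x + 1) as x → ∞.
2*x/3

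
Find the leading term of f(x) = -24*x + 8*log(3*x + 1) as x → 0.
-36*x**2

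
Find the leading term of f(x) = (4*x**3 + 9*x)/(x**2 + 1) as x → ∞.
4*x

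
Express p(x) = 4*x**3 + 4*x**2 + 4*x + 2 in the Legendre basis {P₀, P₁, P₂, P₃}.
(10/3)P₀ + (32/5)P₁ + (8/3)P₂ + (8/5)P₃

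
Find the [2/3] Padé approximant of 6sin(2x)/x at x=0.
(12 - 28*x**2/5)/(x**2/5 + 1)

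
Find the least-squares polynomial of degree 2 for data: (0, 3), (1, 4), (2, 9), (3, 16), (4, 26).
20/7 + (3/35)x + (10/7)x²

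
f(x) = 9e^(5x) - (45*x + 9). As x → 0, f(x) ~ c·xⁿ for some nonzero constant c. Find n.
2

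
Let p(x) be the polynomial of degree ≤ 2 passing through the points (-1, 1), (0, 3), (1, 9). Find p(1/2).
11/2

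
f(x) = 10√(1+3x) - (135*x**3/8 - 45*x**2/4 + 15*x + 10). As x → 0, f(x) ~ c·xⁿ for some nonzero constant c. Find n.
4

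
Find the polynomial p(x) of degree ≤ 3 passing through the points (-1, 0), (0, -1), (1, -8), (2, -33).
-2*x**3 - 3*x**2 - 2*x - 1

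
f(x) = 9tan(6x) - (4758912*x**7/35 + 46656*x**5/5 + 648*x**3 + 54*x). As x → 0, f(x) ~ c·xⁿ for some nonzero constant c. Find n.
9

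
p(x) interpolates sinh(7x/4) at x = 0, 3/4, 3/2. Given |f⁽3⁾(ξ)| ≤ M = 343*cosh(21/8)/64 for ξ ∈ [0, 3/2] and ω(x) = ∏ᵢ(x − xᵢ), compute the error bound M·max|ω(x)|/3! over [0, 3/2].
343*sqrt(3)*cosh(21/8)/4096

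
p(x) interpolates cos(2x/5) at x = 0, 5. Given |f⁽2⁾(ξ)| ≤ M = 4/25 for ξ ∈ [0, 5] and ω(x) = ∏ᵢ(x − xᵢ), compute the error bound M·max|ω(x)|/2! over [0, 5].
1/2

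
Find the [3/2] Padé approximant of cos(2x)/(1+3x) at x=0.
(44*x**3/7 - 44*x**2/21 - 3*x + 1)/(1 - 191*x**2/21)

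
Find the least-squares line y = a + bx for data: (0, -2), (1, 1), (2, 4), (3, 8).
a = -11/5, b = 33/10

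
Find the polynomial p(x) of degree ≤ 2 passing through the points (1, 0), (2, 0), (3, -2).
-x**2 + 3*x - 2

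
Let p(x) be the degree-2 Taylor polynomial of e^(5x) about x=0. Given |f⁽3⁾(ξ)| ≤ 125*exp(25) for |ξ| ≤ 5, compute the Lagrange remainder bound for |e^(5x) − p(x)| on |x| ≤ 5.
15625*exp(25)/6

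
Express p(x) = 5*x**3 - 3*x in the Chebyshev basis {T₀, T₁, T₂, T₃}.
(3/4)T₁ + (5/4)T₃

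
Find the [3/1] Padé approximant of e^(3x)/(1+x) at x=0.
(9*x**3/32 + 9*x**2/8 + 21*x/16 + 1)/(1 - 11*x/16)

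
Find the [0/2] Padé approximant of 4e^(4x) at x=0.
4/(8*x**2 - 4*x + 1)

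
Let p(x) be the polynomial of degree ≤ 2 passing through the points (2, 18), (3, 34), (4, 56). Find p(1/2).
21/4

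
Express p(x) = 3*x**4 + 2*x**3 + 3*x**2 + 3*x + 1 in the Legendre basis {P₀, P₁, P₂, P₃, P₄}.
(13/5)P₀ + (21/5)P₁ + (26/7)P₂ + (4/5)P₃ + (24/35)P₄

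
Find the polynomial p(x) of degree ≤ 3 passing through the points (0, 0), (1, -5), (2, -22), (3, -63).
-2*x**3 - 3*x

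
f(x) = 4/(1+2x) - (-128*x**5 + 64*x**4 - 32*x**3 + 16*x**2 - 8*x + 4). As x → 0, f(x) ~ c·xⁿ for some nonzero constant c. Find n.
6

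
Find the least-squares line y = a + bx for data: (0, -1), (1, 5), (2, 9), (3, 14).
a = -3/5, b = 49/10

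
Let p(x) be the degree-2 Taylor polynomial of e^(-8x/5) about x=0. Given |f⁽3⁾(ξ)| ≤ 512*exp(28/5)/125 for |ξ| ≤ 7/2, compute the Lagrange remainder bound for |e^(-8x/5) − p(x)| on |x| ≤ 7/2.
10976*exp(28/5)/375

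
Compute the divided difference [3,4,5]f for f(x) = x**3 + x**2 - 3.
13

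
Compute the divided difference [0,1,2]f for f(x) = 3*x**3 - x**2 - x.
8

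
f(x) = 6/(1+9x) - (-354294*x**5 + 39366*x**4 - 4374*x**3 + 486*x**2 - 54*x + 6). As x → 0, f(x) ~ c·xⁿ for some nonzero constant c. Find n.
6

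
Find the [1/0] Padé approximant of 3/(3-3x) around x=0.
x + 1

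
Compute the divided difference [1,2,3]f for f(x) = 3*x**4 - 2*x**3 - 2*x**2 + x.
61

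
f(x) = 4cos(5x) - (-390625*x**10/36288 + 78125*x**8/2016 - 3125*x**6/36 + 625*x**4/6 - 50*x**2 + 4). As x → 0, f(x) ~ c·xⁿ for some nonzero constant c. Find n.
12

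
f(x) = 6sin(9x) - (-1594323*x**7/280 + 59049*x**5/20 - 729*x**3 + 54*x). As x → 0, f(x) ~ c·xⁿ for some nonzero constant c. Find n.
9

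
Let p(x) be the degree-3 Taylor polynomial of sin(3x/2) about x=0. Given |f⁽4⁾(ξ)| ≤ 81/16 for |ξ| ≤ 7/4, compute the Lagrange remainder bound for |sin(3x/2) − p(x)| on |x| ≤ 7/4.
64827/32768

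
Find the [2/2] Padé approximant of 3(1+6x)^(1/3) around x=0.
(28*x**2 + 21*x + 3)/(10*x**2/3 + 5*x + 1)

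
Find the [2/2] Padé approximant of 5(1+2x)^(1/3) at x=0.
(140*x**2/27 + 35*x/3 + 5)/(10*x**2/27 + 5*x/3 + 1)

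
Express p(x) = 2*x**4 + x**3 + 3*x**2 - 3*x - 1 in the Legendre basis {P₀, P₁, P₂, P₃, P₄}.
(2/5)P₀ + (-12/5)P₁ + (22/7)P₂ + (2/5)P₃ + (16/35)P₄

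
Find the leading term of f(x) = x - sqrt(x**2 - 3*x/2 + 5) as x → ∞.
3/4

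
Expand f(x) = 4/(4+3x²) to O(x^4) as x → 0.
1 - 3*x**2/4 + O(x**4)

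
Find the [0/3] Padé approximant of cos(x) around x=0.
1/(x**2/2 + 1)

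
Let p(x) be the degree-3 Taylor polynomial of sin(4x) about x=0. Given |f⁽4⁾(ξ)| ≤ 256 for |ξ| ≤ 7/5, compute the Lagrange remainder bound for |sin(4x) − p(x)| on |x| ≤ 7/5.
76832/1875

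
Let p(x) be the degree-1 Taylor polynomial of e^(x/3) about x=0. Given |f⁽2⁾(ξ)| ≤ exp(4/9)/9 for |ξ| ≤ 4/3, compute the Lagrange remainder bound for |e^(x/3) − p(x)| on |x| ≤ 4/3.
8*exp(4/9)/81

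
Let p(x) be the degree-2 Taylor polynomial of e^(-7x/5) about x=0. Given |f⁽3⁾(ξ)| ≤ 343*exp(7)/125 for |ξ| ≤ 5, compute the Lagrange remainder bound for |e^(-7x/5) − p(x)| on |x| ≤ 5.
343*exp(7)/6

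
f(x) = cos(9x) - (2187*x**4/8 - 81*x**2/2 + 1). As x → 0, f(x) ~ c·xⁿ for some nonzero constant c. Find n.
6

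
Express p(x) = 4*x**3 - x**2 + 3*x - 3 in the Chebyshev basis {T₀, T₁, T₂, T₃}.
(-7/2)T₀ + (6)T₁ + (-1/2)T₂ + T₃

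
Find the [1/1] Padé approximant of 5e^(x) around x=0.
(5*x/2 + 5)/(1 - x/2)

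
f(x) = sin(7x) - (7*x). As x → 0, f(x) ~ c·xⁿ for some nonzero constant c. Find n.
3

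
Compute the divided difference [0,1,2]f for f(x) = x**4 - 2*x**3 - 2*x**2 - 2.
-1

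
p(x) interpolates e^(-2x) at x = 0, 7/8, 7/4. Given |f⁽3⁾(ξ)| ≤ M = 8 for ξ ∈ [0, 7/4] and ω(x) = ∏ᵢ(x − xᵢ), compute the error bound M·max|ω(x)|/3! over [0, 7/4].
343*sqrt(3)/1728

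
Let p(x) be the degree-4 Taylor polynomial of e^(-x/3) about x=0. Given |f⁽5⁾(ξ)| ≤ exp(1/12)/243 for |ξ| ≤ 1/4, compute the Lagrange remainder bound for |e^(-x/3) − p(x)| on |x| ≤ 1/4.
exp(1/12)/29859840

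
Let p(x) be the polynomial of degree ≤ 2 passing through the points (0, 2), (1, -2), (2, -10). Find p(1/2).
1/2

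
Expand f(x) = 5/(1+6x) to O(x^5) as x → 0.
5 - 30*x + 180*x**2 - 1080*x**3 + 6480*x**4 + O(x**5)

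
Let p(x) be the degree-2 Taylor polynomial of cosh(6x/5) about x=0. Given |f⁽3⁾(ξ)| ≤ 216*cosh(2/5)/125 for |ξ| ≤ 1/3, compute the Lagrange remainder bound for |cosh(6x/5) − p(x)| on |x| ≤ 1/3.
4*cosh(2/5)/375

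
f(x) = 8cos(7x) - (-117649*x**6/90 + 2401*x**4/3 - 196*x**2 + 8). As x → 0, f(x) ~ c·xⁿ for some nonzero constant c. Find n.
8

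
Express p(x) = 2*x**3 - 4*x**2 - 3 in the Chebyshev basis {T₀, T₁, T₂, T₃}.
(-5)T₀ + (3/2)T₁ + (-2)T₂ + (1/2)T₃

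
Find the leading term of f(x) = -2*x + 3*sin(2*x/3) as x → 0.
-4*x**3/27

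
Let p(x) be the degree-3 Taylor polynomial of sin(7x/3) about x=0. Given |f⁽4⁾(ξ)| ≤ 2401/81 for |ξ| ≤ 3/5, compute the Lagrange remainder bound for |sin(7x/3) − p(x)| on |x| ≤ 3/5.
2401/15000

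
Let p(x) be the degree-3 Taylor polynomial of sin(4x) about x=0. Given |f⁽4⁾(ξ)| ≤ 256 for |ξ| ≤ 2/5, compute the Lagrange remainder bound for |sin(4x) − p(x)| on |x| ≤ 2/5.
512/1875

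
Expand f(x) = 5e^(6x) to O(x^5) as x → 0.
5 + 30*x + 90*x**2 + 180*x**3 + 270*x**4 + O(x**5)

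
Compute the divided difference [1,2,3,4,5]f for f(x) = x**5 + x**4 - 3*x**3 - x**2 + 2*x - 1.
16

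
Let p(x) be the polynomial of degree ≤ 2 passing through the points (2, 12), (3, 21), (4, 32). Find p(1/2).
9/4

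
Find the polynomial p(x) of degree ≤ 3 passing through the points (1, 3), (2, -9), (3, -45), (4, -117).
-2*x**3 + 2*x + 3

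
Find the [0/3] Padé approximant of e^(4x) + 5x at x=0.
1/(-1787*x**3/3 + 73*x**2 - 9*x + 1)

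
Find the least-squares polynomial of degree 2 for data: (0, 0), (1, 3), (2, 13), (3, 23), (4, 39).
-2/7 + (83/35)x + (13/7)x²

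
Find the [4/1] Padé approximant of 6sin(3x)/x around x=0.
243*x**4/20 - 27*x**2 + 18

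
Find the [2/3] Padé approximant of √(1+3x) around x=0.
(63*x**2/16 + 21*x/5 + 1)/(-27*x**3/160 + 81*x**2/80 + 27*x/10 + 1)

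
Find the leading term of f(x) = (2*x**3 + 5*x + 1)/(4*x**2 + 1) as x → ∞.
x/2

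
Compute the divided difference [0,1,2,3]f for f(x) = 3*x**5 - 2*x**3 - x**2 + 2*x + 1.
73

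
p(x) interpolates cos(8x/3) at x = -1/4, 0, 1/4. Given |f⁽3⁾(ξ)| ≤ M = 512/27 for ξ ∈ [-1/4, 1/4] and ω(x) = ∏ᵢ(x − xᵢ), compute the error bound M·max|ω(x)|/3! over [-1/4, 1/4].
8*sqrt(3)/729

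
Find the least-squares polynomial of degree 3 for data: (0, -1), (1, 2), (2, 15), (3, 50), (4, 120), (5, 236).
-41/42 + (491/252)x + (-22/21)x² + (73/36)x³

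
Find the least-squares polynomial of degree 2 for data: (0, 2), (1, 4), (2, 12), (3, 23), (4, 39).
64/35 + (31/70)x + (31/14)x²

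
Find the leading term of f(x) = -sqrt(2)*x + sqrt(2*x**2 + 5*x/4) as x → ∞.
5*sqrt(2)/16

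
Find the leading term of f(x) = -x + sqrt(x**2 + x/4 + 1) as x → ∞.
1/8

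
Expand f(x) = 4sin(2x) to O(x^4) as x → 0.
8*x - 16*x**3/3 + O(x**4)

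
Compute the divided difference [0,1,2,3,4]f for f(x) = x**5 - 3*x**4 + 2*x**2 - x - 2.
7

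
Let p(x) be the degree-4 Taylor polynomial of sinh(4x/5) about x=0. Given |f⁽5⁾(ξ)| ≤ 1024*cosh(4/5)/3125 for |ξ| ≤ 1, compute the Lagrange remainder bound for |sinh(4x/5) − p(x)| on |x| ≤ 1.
128*cosh(4/5)/46875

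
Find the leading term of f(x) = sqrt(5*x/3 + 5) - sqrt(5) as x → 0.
sqrt(5)*x/6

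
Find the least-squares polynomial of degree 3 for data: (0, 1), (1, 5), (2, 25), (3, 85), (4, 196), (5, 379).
151/126 + (-67/108)x + (47/63)x² + (313/108)x³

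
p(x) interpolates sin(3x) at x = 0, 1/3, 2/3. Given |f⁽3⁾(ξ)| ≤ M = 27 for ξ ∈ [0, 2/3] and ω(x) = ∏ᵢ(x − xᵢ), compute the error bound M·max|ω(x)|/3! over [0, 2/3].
sqrt(3)/27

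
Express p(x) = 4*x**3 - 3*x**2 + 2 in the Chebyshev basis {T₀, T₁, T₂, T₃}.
(1/2)T₀ + (3)T₁ + (-3/2)T₂ + T₃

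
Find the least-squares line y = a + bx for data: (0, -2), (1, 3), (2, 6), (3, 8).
a = -6/5, b = 33/10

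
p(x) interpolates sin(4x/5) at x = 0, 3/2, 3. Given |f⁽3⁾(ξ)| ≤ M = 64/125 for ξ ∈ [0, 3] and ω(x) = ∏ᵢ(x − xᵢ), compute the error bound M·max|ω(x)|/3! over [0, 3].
8*sqrt(3)/125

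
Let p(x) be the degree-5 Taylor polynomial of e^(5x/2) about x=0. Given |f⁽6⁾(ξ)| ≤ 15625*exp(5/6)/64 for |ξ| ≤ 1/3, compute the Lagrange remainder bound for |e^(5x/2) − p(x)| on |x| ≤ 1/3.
3125*exp(5/6)/6718464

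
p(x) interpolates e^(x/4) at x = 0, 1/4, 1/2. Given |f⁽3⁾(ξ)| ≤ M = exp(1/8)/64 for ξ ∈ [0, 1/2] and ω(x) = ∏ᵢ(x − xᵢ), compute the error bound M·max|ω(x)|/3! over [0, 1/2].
sqrt(3)*exp(1/8)/110592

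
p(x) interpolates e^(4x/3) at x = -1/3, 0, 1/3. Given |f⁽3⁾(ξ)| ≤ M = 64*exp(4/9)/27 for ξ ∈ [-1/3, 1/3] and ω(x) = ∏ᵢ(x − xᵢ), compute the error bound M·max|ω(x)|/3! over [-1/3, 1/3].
64*sqrt(3)*exp(4/9)/19683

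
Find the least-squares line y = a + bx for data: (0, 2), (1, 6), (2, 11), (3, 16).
a = 17/10, b = 47/10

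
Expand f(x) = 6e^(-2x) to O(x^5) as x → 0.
6 - 12*x + 12*x**2 - 8*x**3 + 4*x**4 + O(x**5)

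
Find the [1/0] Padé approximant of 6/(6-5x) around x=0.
5*x/6 + 1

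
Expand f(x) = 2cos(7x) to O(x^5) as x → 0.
2 - 49*x**2 + 2401*x**4/12 + O(x**5)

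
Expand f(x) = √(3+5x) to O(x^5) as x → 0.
sqrt(3) + 5*sqrt(3)*x/6 - 25*sqrt(3)*x**2/72 + 125*sqrt(3)*x**3/432 - 3125*sqrt(3)*x**4/10368 + O(x**5)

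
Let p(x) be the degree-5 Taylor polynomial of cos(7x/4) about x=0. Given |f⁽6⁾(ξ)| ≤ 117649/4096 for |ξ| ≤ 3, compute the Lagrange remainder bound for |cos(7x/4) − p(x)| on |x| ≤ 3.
9529569/327680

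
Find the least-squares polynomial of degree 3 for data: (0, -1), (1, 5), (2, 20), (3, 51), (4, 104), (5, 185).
-121/126 + (2437/756)x + (197/126)x² + (113/108)x³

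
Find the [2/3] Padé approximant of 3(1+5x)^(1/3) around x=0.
(175*x**2/6 + 20*x + 3)/(-125*x**3/162 + 25*x**2/6 + 5*x + 1)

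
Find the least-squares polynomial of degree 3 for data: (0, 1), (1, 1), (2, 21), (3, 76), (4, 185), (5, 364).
59/63 + (-1343/378)x + (257/252)x² + (307/108)x³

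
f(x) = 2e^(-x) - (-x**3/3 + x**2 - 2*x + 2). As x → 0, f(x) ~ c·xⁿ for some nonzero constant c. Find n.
4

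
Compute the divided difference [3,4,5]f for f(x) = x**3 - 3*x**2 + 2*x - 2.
9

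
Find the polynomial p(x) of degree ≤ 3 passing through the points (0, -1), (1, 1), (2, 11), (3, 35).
x**3 + x**2 - 1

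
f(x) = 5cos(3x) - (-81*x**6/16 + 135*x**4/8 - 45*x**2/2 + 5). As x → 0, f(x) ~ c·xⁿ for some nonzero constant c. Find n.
8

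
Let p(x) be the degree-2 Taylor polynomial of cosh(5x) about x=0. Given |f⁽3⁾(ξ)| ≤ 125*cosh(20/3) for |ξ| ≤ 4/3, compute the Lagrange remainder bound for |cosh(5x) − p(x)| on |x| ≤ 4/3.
4000*cosh(20/3)/81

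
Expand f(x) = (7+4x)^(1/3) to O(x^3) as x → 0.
7**(1/3) + 4*7**(1/3)*x/21 - 16*7**(1/3)*x**2/441 + O(x**3)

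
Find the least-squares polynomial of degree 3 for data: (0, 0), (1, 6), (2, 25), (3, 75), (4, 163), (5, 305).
19/126 + (191/108)x + (347/252)x² + (113/54)x³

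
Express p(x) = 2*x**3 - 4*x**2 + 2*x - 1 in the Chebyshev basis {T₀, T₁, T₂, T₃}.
(-3)T₀ + (7/2)T₁ + (-2)T₂ + (1/2)T₃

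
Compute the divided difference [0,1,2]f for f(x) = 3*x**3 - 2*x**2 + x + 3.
7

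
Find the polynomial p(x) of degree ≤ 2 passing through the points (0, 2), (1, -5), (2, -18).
-3*x**2 - 4*x + 2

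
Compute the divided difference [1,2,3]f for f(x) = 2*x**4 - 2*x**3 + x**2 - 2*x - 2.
39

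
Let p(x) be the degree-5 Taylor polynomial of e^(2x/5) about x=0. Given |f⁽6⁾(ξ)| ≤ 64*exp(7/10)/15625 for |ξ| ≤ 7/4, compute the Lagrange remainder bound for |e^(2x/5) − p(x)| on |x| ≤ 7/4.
117649*exp(7/10)/720000000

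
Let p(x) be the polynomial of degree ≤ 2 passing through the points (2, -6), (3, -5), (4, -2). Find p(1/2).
-15/4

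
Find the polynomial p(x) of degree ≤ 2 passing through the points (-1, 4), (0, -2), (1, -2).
3*x**2 - 3*x - 2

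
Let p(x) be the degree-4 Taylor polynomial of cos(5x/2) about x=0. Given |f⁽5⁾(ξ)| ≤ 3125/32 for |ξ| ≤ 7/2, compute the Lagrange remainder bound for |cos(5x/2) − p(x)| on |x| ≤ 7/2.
10504375/24576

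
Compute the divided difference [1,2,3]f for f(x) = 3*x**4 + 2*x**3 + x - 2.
87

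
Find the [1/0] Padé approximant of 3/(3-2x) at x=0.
2*x/3 + 1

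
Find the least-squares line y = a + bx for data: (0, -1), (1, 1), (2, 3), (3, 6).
a = -6/5, b = 23/10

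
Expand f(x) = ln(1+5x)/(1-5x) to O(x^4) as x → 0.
5*x + 25*x**2/2 + 625*x**3/6 + O(x**4)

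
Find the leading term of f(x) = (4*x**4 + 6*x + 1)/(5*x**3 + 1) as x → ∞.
4*x/5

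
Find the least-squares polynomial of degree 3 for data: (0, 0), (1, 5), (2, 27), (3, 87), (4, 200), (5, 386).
5/63 + (565/378)x + (23/252)x² + (325/108)x³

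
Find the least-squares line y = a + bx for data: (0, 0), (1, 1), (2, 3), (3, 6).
a = -1/2, b = 2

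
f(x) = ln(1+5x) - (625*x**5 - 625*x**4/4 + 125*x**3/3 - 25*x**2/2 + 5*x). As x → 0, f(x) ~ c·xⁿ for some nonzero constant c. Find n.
6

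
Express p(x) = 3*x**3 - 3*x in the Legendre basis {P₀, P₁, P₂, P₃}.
(-6/5)P₁ + (6/5)P₃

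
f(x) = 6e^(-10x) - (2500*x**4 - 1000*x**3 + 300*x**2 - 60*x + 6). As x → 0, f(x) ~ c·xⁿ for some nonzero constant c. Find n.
5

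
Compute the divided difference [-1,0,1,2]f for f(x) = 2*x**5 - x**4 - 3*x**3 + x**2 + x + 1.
5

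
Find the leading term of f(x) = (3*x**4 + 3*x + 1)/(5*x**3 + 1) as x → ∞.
3*x/5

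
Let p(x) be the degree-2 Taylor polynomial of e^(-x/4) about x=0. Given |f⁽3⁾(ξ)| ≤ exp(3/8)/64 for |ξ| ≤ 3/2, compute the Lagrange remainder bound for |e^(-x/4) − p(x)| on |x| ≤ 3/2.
9*exp(3/8)/1024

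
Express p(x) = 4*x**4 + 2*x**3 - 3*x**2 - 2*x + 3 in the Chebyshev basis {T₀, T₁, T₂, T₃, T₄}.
(3)T₀ + (-1/2)T₁ + (1/2)T₂ + (1/2)T₃ + (1/2)T₄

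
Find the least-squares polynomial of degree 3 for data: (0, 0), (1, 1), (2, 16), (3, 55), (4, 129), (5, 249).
-5/126 + (-1555/756)x + (181/126)x² + (193/108)x³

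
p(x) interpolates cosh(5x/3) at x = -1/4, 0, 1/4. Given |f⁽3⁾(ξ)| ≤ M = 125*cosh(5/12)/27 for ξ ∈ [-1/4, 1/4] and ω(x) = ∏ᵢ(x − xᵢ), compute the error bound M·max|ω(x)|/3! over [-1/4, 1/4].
125*sqrt(3)*cosh(5/12)/46656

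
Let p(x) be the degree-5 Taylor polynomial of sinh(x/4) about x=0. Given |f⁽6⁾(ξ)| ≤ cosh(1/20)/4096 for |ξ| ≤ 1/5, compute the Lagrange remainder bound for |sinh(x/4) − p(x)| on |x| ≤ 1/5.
cosh(1/20)/46080000000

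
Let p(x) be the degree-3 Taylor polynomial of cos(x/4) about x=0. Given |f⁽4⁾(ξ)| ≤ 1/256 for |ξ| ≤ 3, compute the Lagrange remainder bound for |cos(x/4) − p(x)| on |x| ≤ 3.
27/2048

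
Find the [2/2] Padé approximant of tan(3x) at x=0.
3*x/(1 - 3*x**2)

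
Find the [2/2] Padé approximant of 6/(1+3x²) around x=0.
6/(3*x**2 + 1)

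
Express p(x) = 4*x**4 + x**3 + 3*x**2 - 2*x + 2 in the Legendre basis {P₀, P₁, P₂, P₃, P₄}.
(19/5)P₀ + (-7/5)P₁ + (30/7)P₂ + (2/5)P₃ + (32/35)P₄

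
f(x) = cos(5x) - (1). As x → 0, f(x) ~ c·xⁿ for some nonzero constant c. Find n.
2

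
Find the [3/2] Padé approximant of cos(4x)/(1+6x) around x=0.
(352*x**3/7 - 176*x**2/21 - 6*x + 1)/(1 - 764*x**2/21)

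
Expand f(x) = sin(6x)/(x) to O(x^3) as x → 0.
6 - 36*x**2 + O(x**3)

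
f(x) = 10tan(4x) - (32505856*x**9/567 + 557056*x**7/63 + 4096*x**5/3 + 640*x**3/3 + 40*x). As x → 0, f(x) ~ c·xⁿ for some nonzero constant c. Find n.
11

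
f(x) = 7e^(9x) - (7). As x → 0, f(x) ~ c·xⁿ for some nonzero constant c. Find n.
1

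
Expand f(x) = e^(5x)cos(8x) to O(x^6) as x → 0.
1 + 5*x - 39*x**2/2 - 835*x**3/6 - 4879*x**4/24 + 5105*x**5/24 + O(x**6)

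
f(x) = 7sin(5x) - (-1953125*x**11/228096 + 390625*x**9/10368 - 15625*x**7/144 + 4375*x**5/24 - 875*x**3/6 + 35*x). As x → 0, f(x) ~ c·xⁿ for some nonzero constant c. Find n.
13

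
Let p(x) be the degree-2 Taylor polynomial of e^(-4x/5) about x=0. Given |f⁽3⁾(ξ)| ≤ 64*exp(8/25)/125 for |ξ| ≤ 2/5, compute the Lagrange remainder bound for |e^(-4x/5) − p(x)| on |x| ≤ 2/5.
256*exp(8/25)/46875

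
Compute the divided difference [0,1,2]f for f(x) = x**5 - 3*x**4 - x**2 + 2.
-7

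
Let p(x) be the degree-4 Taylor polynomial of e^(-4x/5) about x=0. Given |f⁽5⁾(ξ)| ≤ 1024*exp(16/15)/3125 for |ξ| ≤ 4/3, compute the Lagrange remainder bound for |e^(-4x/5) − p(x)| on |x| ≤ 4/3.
131072*exp(16/15)/11390625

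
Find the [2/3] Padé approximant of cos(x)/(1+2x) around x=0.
(1 - 5*x**2/12)/(x**3/6 + x**2/12 + 2*x + 1)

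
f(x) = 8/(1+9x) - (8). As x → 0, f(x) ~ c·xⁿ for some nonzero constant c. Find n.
1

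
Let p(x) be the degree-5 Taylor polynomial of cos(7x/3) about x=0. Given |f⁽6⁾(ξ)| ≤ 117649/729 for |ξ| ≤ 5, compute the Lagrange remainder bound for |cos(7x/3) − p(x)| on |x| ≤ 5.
367653125/104976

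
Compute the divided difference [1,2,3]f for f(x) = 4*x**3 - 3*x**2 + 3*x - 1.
21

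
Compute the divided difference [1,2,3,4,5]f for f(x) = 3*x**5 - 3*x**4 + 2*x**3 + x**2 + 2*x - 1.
42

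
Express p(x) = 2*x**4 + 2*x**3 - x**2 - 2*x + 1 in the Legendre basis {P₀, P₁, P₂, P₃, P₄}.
(16/15)P₀ + (-4/5)P₁ + (10/21)P₂ + (4/5)P₃ + (16/35)P₄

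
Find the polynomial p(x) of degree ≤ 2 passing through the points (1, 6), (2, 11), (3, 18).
x**2 + 2*x + 3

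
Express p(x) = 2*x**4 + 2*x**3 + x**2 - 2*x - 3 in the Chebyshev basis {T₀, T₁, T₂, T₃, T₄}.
(-7/4)T₀ + (-1/2)T₁ + (3/2)T₂ + (1/2)T₃ + (1/4)T₄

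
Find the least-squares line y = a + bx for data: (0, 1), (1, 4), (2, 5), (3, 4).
a = 2, b = 1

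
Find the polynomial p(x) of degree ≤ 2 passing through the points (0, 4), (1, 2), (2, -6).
-3*x**2 + x + 4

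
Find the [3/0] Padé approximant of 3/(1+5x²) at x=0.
3 - 15*x**2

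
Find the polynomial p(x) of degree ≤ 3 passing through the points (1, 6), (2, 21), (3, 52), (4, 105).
x**3 + 2*x**2 + 2*x + 1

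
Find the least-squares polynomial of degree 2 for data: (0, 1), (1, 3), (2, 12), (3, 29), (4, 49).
24/35 + (-13/35)x + (22/7)x²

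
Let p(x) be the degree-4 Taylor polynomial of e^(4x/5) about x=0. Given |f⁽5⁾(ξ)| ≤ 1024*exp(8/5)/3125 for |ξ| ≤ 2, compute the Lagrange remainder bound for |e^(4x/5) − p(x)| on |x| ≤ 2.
4096*exp(8/5)/46875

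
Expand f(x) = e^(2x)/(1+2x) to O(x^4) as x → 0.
1 + 2*x**2 - 8*x**3/3 + O(x**4)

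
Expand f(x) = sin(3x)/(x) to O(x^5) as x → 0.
3 - 9*x**2/2 + 81*x**4/40 + O(x**5)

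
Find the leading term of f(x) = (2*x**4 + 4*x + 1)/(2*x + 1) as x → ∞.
x**3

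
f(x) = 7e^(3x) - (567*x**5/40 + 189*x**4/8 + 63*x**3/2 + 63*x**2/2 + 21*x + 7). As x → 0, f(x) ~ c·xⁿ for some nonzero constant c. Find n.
6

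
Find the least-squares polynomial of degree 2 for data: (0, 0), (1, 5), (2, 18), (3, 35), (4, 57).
-13/35 + (124/35)x + (19/7)x²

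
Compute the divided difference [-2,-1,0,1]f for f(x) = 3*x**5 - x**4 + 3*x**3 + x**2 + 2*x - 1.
20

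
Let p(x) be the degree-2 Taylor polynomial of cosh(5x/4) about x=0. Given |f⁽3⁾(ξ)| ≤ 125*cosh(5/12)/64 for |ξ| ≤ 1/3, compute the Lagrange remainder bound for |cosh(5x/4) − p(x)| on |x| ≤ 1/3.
125*cosh(5/12)/10368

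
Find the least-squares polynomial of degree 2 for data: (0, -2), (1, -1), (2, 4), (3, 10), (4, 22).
-67/35 + (-47/70)x + (23/14)x²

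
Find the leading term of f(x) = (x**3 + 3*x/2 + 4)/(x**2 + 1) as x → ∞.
x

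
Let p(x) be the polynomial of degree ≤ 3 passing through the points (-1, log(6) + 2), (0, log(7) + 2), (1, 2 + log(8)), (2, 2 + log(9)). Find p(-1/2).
log(2**(3/8)*3**(7/16)*7**(15/16)/2) + 2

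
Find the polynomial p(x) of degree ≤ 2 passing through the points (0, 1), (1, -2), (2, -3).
x**2 - 4*x + 1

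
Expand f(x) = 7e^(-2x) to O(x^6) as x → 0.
7 - 14*x + 14*x**2 - 28*x**3/3 + 14*x**4/3 - 28*x**5/15 + O(x**6)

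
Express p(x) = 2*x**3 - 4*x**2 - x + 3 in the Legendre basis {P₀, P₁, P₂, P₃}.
(5/3)P₀ + (1/5)P₁ + (-8/3)P₂ + (4/5)P₃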